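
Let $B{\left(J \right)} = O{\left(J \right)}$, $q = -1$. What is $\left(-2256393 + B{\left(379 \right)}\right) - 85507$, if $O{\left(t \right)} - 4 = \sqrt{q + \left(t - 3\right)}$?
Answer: $-2341896 + 5 \sqrt{15} \approx -2.3419 \cdot 10^{6}$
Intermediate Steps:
$O{\left(t \right)} = 4 + \sqrt{-4 + t}$ ($O{\left(t \right)} = 4 + \sqrt{-1 + \left(t - 3\right)} = 4 + \sqrt{-1 + \left(-3 + t\right)} = 4 + \sqrt{-4 + t}$)
$B{\left(J \right)} = 4 + \sqrt{-4 + J}$
$\left(-2256393 + B{\left(379 \right)}\right) - 85507 = \left(-2256393 + \left(4 + \sqrt{-4 + 379}\right)\right) - 85507 = \left(-2256393 + \left(4 + \sqrt{375}\right)\right) - 85507 = \left(-2256393 + \left(4 + 5 \sqrt{15}\right)\right) - 85507 = \left(-2256389 + 5 \sqrt{15}\right) - 85507 = -2341896 + 5 \sqrt{15}$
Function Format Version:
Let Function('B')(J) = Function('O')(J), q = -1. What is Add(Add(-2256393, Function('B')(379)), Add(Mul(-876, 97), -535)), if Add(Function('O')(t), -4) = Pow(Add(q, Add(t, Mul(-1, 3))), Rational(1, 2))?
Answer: Add(-2341896, Mul(5, Pow(15, Rational(1, 2)))) ≈ -2.3419e+6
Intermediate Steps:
Function('O')(t) = Add(4, Pow(Add(-4, t), Rational(1, 2))) (Function('O')(t) = Add(4, Pow(Add(-1, Add(t, Mul(-1, 3))), Rational(1, 2))) = Add(4, Pow(Add(-1, Add(t, -3)), Rational(1, 2))) = Add(4, Pow(Add(-1, Add(-3, t)), Rational(1, 2))) = Add(4, Pow(Add(-4, t), Rational(1, 2))))
Function('B')(J) = Add(4, Pow(Add(-4, J), Rational(1, 2)))
Add(Add(-2256393, Function('B')(379)), Add(Mul(-876, 97), -535)) = Add(Add(-2256393, Add(4, Pow(Add(-4, 379), Rational(1, 2)))), Add(Mul(-876, 97), -535)) = Add(Add(-2256393, Add(4, Pow(375, Rational(1, 2)))), Add(-84972, -535)) = Add(Add(-2256393, Add(4, Mul(5, Pow(15, Rational(1, 2))))), -85507) = Add(Add(-2256389, Mul(5, Pow(15, Rational(1, 2)))), -85507) = Add(-2341896, Mul(5, Pow(15, Rational(1, 2))))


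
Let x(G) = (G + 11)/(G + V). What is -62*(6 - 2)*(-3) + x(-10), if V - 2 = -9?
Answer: 12647/17 ≈ 743.94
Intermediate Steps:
V = -7 (V = 2 - 9 = -7)
x(G) = (11 + G)/(-7 + G) (x(G) = (G + 11)/(G - 7) = (11 + G)/(-7 + G))
-62*(6 - 2)*(-3) + x(-10) = -62*(6 - 2)*(-3) + (11 - 10)/(-7 - 10) = -248*(-3) + 1/(-17) = -62*(-12) - 1/17*1 = 744 - 1/17 = 12647/17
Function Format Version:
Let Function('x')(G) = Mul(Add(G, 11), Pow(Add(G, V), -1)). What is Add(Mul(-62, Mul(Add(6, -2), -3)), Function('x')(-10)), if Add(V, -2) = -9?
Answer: Rational(12647, 17) ≈ 743.94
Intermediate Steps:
V = -7 (V = Add(2, -9) = -7)
Function('x')(G) = Mul(Pow(Add(-7, G), -1), Add(11, G)) (Function('x')(G) = Mul(Add(G, 11), Pow(Add(G, -7), -1)) = Mul(Add(11, G), Pow(Add(-7, G), -1)) = Mul(Pow(Add(-7, G), -1), Add(11, G)))
Add(Mul(-62, Mul(Add(6, -2), -3)), Function('x')(-10)) = Add(Mul(-62, Mul(Add(6, -2), -3)), Mul(Pow(Add(-7, -10), -1), Add(11, -10))) = Add(Mul(-62, Mul(4, -3)), Mul(Pow(-17, -1), 1)) = Add(Mul(-62, -12), Mul(Rational(-1, 17), 1)) = Add(744, Rational(-1, 17)) = Rational(12647, 17)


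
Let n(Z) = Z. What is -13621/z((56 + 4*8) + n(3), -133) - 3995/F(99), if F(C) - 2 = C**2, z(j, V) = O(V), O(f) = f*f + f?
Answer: -203662883/172101468 ≈ -1.1834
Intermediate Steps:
O(f) = f + f**2 (O(f) = f**2 + f = f + f**2)
z(j, V) = V*(1 + V)
F(C) = 2 + C**2
-13621/z((56 + 4*8) + n(3), -133) - 3995/F(99) = -13621*(-1/(133*(1 - 133))) - 3995/(2 + 99**2) = -13621/((-133*(-132))) - 3995/(2 + 9801) = -13621/17556 - 3995/9803 = -203662883/172101468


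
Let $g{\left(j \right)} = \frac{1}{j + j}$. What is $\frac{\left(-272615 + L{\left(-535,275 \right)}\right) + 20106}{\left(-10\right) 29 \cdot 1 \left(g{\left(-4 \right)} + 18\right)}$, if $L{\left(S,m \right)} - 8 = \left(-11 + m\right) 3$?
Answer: $\frac{1006836}{20735} \approx 48.557$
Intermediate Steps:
$L{\left(S,m \right)} = -25 + 3 m$ ($L{\left(S,m \right)} = 8 + \left(-11 + m\right) 3 = 8 + \left(-33 + 3 m\right) = -25 + 3 m$)
$g{\left(j \right)} = \frac{1}{2 j}$
$\frac{\left(-272615 + L{\left(-535,275 \right)}\right) + 20106}{\left(-10\right) 29 \cdot 1 \left(g{\left(-4 \right)} + 18\right)} = \frac{\left(-272615 + \left(-25 + 3 \cdot 275\right)\right) + 20106}{\left(-10\right) 29 \cdot 1 \left(\frac{1}{2 \left(-4\right)} + 18\right)} = \frac{\left(-272615 + \left(-25 + 825\right)\right) + 20106}{\left(-290\right) 1 \left(\frac{1}{2} \left(- \frac{1}{4}\right) + 18\right)} = \frac{\left(-272615 + 800\right) + 20106}{\left(-290\right) 1 \left(- \frac{1}{8} + 18\right)} = \frac{-271815 + 20106}{\left(-290\right) 1 \cdot \frac{143}{8}} = - \frac{251709}{\left(-290\right) \frac{143}{8}} = - \frac{251709}{- \frac{20735}{4}} = \left(-251709\right) \left(- \frac{4}{20735}\right) = \frac{1006836}{20735}$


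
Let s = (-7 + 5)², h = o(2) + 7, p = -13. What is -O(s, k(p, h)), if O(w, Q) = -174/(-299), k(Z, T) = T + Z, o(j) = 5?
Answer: -174/299 ≈ -0.58194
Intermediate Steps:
h = 12 (h = 5 + 7 = 12)
s = 4 (s = (-2)² = 4)
O(w, Q) = 174/299 (O(w, Q) = -174*(-1/299) = 174/299)
-O(s, k(p, h)) = -1*174/299 = -174/299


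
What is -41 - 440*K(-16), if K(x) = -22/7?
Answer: 9393/7 ≈ 1341.9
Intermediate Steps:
K(x) = -22/7 (K(x) = -22*⅐ = -22/7)
-41 - 440*K(-16) = -41 - 440*(-22/7) = -41 + 9680/7 = 9393/7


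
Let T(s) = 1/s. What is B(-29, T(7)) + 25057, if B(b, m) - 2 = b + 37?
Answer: 25067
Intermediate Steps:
B(b, m) = 39 + b (B(b, m) = 2 + (b + 37) = 2 + (37 + b) = 39 + b)
B(-29, T(7)) + 25057 = (39 - 29) + 25057 = 10 + 25057 = 25067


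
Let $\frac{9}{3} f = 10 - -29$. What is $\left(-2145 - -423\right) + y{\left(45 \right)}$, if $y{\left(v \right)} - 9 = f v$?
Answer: $-1128$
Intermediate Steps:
$f = 13$ ($f = \frac{10 - -29}{3} = \frac{10 + 29}{3} = \frac{1}{3} \cdot 39 = 13$)
$y{\left(v \right)} = 9 + 13 v$
$\left(-2145 - -423\right) + y{\left(45 \right)} = \left(-2145 - -423\right) + \left(9 + 13 \cdot 45\right) = \left(-2145 + 423\right) + \left(9 + 585\right) = -1722 + 594 = -1128$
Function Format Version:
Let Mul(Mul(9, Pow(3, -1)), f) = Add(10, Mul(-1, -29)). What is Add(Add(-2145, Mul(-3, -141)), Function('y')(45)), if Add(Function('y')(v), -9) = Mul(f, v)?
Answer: -1128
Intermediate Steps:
f = 13 (f = Mul(Rational(1, 3), Add(10, Mul(-1, -29))) = Mul(Rational(1, 3), Add(10, 29)) = Mul(Rational(1, 3), 39) = 13)
Function('y')(v) = Add(9, Mul(13, v))
Add(Add(-2145, Mul(-3, -141)), Function('y')(45)) = Add(Add(-2145, Mul(-3, -141)), Add(9, Mul(13, 45))) = Add(Add(-2145, 423), Add(9, 585)) = Add(-1722, 594) = -1128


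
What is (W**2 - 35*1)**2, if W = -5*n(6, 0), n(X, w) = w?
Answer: 1225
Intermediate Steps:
W = 0 (W = -5*0 = 0)
(W**2 - 35*1)**2 = (0**2 - 35*1)**2 = (0 - 35)**2 = (-35)**2 = 1225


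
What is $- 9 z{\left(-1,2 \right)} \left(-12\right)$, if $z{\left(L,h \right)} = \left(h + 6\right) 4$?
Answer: $3456$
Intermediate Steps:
$z{\left(L,h \right)} = 24 + 4 h$ ($z{\left(L,h \right)} = \left(6 + h\right) 4 = 24 + 4 h$)
$- 9 z{\left(-1,2 \right)} \left(-12\right) = - 9 \left(24 + 4 \cdot 2\right) \left(-12\right) = - 9 \left(24 + 8\right) \left(-12\right) = \left(-9\right) 32 \left(-12\right) = \left(-288\right) \left(-12\right) = 3456$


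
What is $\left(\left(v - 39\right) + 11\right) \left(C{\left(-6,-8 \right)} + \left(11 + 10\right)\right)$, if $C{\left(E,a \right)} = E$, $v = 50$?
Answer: $330$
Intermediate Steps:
$\left(\left(v - 39\right) + 11\right) \left(C{\left(-6,-8 \right)} + \left(11 + 10\right)\right) = \left(\left(50 - 39\right) + 11\right) \left(-6 + \left(11 + 10\right)\right) = \left(11 + 11\right) \left(-6 + 21\right) = 22 \cdot 15 = 330$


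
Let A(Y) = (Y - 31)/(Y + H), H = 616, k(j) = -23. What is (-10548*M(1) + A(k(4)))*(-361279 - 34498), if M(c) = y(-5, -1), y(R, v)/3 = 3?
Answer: 22280159355210/593 ≈ 3.7572e+10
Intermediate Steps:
y(R, v) = 9 (y(R, v) = 3*3 = 9)
M(c) = 9
A(Y) = (-31 + Y)/(616 + Y) (A(Y) = (Y - 31)/(Y + 616) = (-31 + Y)/(616 + Y))
(-10548*M(1) + A(k(4)))*(-361279 - 34498) = (-10548*9 + (-31 - 23)/(616 - 23))*(-361279 - 34498) = (-94932 - 54/593)*(-395777) = -56294730/593*(-395777) = 22280159355210/593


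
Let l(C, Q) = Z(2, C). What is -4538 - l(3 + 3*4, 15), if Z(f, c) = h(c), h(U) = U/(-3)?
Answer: -4533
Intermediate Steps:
h(U) = -U/3 (h(U) = U*(-⅓) = -U/3)
Z(f, c) = -c/3
l(C, Q) = -C/3
-4538 - l(3 + 3*4, 15) = -4538 - (-1)*(3 + 3*4)/3 = -4538 - (-1)*(3 + 12)/3 = -4538 - (-1)*15/3 = -4538 - 1*(-5) = -4538 + 5 = -4533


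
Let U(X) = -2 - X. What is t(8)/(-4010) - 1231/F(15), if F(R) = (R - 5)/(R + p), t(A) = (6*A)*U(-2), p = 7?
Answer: -13541/5 ≈ -2708.2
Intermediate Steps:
t(A) = 0 (t(A) = (6*A)*(-2 - 1*(-2)) = (6*A)*(-2 + 2) = (6*A)*0 = 0)
F(R) = (-5 + R)/(7 + R) (F(R) = (R - 5)/(R + 7) = (-5 + R)/(7 + R))
t(8)/(-4010) - 1231/F(15) = 0/(-4010) - 1231*(7 + 15)/(-5 + 15) = 0*(-1/4010) - 1231/(10/22) = 0 - 1231/((1/22)*10) = 0 - 1231/5/11 = 0 - 1231*11/5 = 0 - 13541/5 = -13541/5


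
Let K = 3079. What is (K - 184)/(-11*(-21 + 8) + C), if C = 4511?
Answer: 2895/4654 ≈ 0.62205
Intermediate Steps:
(K - 184)/(-11*(-21 + 8) + C) = (3079 - 184)/(-11*(-21 + 8) + 4511) = 2895/(-11*(-13) + 4511) = 2895/(143 + 4511) = 2895/4654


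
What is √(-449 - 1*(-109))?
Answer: 2*I*√85 ≈ 18.439*I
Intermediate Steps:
√(-449 - 1*(-109)) = √(-449 + 109) = √(-340) = 2*I*√85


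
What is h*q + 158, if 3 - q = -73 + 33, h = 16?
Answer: 846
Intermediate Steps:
q = 43 (q = 3 - (-73 + 33) = 3 - 1*(-40) = 3 + 40 = 43)
h*q + 158 = 16*43 + 158 = 688 + 158 = 846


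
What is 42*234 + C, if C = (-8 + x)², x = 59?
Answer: 12429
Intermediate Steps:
C = 2601 (C = (-8 + 59)² = 51² = 2601)
42*234 + C = 42*234 + 2601 = 9828 + 2601 = 12429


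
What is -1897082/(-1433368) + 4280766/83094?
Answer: 524462427633/9925356716 ≈ 52.841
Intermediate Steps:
-1897082/(-1433368) + 4280766/83094 = -1897082*(-1/1433368) + 4280766*(1/83094) = 948541/716684 + 713461/13849 = 524462427633/9925356716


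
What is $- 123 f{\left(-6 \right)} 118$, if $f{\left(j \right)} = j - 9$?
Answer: $217710$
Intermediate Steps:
$f{\left(j \right)} = -9 + j$
$- 123 f{\left(-6 \right)} 118 = - 123 \left(-9 - 6\right) 118 = \left(-123\right) \left(-15\right) 118 = 1845 \cdot 118 = 217710$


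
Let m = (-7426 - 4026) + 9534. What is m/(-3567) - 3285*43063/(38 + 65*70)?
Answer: -504585993701/16365396 ≈ -30833.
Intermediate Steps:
m = -1918 (m = -11452 + 9534 = -1918)
m/(-3567) - 3285*43063/(38 + 65*70) = -1918/(-3567) - 3285*43063/(38 + 65*70) = -1918*(-1/3567) - 3285*43063/(38 + 4550) = 1918/3567 - 3285/(4588*(1/43063)) = 1918/3567 - 3285/4588/43063 = 1918/3567 - 3285*43063/4588 = 1918/3567 - 141461955/4588 = -504585993701/16365396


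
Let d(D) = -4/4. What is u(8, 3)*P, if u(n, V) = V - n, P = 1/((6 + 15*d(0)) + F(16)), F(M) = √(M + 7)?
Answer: 45/58 + 5*√23/58 ≈ 1.1893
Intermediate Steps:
d(D) = -1 (d(D) = -4*¼ = -1)
F(M) = √(7 + M)
P = 1/(-9 + √23) (P = 1/((6 + 15*(-1)) + √(7 + 16)) = 1/((6 - 15) + √23) = 1/(-9 + √23) ≈ -0.23786)
u(8, 3)*P = (3 - 1*8)*(-9/58 - √23/58) = (3 - 8)*(-9/58 - √23/58) = -5*(-9/58 - √23/58) = 45/58 + 5*√23/58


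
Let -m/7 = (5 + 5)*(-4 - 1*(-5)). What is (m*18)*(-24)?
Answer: 30240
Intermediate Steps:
m = -70 (m = -7*(5 + 5)*(-4 - 1*(-5)) = -70*(-4 + 5) = -70 ≈ -70.000)
(m*18)*(-24) = -70*18*(-24) = -1260*(-24) = 30240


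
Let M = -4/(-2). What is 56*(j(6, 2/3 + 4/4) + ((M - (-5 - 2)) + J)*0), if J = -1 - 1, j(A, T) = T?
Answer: 280/3 ≈ 93.333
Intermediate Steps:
J = -2
M = 2 (M = -4*(-½) = 2)
56*(j(6, 2/3 + 4/4) + ((M - (-5 - 2)) + J)*0) = 56*((2/3 + 4/4) + ((2 - (-5 - 2)) - 2)*0) = 56*((2*(⅓) + 4*(¼)) + ((2 - 1*(-7)) - 2)*0) = 56*((⅔ + 1) + ((2 + 7) - 2)*0) = 56*(5/3 + (9 - 2)*0) = 56*(5/3 + 7*0) = 56*(5/3 + 0) = 56*(5/3) = 280/3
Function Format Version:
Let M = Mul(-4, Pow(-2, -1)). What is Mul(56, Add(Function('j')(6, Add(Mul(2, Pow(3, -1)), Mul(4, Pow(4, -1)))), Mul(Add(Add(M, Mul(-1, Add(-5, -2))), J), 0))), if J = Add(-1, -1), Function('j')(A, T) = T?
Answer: Rational(280, 3) ≈ 93.333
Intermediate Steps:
J = -2
M = 2 (M = Mul(-4, Rational(-1, 2)) = 2)
Mul(56, Add(Function('j')(6, Add(Mul(2, Pow(3, -1)), Mul(4, Pow(4, -1)))), Mul(Add(Add(M, Mul(-1, Add(-5, -2))), J), 0))) = Mul(56, Add(Add(Mul(2, Pow(3, -1)), Mul(4, Pow(4, -1))), Mul(Add(Add(2, Mul(-1, Add(-5, -2))), -2), 0))) = Mul(56, Add(Add(Mul(2, Rational(1, 3)), Mul(4, Rational(1, 4))), Mul(Add(Add(2, Mul(-1, -7)), -2), 0))) = Mul(56, Add(Add(Rational(2, 3), 1), Mul(Add(Add(2, 7), -2), 0))) = Mul(56, Add(Rational(5, 3), Mul(Add(9, -2), 0))) = Mul(56, Add(Rational(5, 3), Mul(7, 0))) = Mul(56, Add(Rational(5, 3), 0)) = Mul(56, Rational(5, 3)) = Rational(280, 3)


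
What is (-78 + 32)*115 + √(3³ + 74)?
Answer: -5290 + √101 ≈ -5280.0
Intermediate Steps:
(-78 + 32)*115 + √(3³ + 74) = -46*115 + √(27 + 74) = -5290 + √101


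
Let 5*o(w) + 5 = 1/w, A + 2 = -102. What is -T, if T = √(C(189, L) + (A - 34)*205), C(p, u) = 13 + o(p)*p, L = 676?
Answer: -I*√711645/5 ≈ -168.72*I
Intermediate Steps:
A = -104 (A = -2 - 102 = -104)
o(w) = -1 + 1/(5*w)
C(p, u) = 66/5 - p (C(p, u) = 13 + ((⅕ - p)/p)*p = 13 + (⅕ - p) = 66/5 - p)
T = I*√711645/5 (T = √((66/5 - 1*189) + (-104 - 34)*205) = √((66/5 - 189) - 138*205) = √(-879/5 - 28290) = √(-142329/5) = I*√711645/5 ≈ 168.72*I)
-T = -I*√711645/5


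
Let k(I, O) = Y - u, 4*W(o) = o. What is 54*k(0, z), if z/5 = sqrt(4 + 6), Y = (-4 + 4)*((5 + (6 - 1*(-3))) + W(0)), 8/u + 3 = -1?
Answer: 108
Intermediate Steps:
W(o) = o/4
u = -2 (u = 8/(-3 - 1) = 8/(-4) = 8*(-1/4) = -2)
Y = 0 (Y = (-4 + 4)*((5 + (6 - 1*(-3))) + (1/4)*0) = 0*((5 + (6 + 3)) + 0) = 0*((5 + 9) + 0) = 0*(14 + 0) = 0*14 = 0)
z = 5*sqrt(10) (z = 5*sqrt(4 + 6) = 5*sqrt(10) ≈ 15.811)
k(I, O) = 2 (k(I, O) = 0 - 1*(-2) = 0 + 2 = 2)
54*k(0, z) = 54*2 = 108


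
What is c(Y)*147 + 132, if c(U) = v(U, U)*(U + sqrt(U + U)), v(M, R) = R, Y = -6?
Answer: 5424 - 1764*I*sqrt(3) ≈ 5424.0 - 3055.3*I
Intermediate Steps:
c(U) = U*(U + sqrt(2)*sqrt(U)) (c(U) = U*(U + sqrt(U + U)) = U*(U + sqrt(2*U)) = U*(U + sqrt(2)*sqrt(U)))
c(Y)*147 + 132 = -6*(-6 + sqrt(2)*sqrt(-6))*147 + 132 = -6*(-6 + sqrt(2)*(I*sqrt(6)))*147 + 132 = -6*(-6 + 2*I*sqrt(3))*147 + 132 = (36 - 12*I*sqrt(3))*147 + 132 = (5292 - 1764*I*sqrt(3)) + 132 = 5424 - 1764*I*sqrt(3)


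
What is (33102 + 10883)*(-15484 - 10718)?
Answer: -1152494970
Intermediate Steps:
(33102 + 10883)*(-15484 - 10718) = 43985*(-26202) = -1152494970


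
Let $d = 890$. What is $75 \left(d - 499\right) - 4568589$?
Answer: $-4539264$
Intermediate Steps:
$75 \left(d - 499\right) - 4568589 = 75 \left(890 - 499\right) - 4568589 = 75 \cdot 391 - 4568589 = 29325 - 4568589 = -4539264$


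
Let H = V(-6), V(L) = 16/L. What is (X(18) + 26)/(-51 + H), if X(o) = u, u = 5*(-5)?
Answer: -3/161 ≈ -0.018634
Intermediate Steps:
u = -25
X(o) = -25
H = -8/3 (H = 16/(-6) = 16*(-1/6) = -8/3 ≈ -2.6667)
(X(18) + 26)/(-51 + H) = (-25 + 26)/(-51 - 8/3) = 1/(-161/3) = 1*(-3/161) = -3/161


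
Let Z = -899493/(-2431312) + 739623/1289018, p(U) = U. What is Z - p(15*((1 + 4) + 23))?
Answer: -656662177167735/1567002465808 ≈ -419.06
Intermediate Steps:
Z = 1478858471625/1567002465808 (Z = -899493*(-1/2431312) + 739623*(1/1289018) = 899493/2431312 + 739623/1289018 = 1478858471625/1567002465808 ≈ 0.94375)
Z - p(15*((1 + 4) + 23)) = 1478858471625/1567002465808 - 15*((1 + 4) + 23) = 1478858471625/1567002465808 - 15*(5 + 23) = 1478858471625/1567002465808 - 15*28 = 1478858471625/1567002465808 - 1*420 = 1478858471625/1567002465808 - 420 = -656662177167735/1567002465808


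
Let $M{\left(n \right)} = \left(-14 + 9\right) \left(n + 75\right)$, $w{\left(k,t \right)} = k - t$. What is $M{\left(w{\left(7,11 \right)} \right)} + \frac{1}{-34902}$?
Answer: $- \frac{12390211}{34902} \approx -355.0$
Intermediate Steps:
$M{\left(n \right)} = -375 - 5 n$ ($M{\left(n \right)} = - 5 \left(75 + n\right) = -375 - 5 n$)
$M{\left(w{\left(7,11 \right)} \right)} + \frac{1}{-34902} = \left(-375 - 5 \left(7 - 11\right)\right) + \frac{1}{-34902} = \left(-375 - 5 \left(7 - 11\right)\right) - \frac{1}{34902} = \left(-375 - -20\right) - \frac{1}{34902} = \left(-375 + 20\right) - \frac{1}{34902} = -355 - \frac{1}{34902} = - \frac{12390211}{34902}$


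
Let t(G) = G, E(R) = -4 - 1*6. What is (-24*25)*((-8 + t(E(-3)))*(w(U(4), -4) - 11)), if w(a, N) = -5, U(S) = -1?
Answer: -172800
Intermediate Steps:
E(R) = -10 (E(R) = -4 - 6 = -10)
(-24*25)*((-8 + t(E(-3)))*(w(U(4), -4) - 11)) = (-24*25)*((-8 - 10)*(-5 - 11)) = -(-10800)*(-16) = -600*288 = -172800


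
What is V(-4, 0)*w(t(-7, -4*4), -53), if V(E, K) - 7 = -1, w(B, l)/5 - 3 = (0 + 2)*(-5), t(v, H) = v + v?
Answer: -210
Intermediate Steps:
t(v, H) = 2*v
w(B, l) = -35 (w(B, l) = 15 + 5*((0 + 2)*(-5)) = 15 + 5*(2*(-5)) = 15 + 5*(-10) = 15 - 50 = -35)
V(E, K) = 6 (V(E, K) = 7 - 1 = 6)
V(-4, 0)*w(t(-7, -4*4), -53) = 6*(-35) = -210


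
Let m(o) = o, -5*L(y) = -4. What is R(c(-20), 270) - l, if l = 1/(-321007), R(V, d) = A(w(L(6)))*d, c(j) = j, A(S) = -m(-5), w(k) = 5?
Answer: 433359451/321007 ≈ 1350.0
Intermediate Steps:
L(y) = 4/5 (L(y) = -1/5*(-4) = 4/5)
A(S) = 5 (A(S) = -1*(-5) = 5)
R(V, d) = 5*d
l = -1/321007 ≈ -3.1152e-6
R(c(-20), 270) - l = 5*270 - 1*(-1/321007) = 1350 + 1/321007 = 433359451/321007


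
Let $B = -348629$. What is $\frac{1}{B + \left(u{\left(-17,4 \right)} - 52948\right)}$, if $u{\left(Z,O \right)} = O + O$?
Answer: $- \frac{1}{401569} \approx -2.4902 \cdot 10^{-6}$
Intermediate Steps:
$u{\left(Z,O \right)} = 2 O$
$\frac{1}{B + \left(u{\left(-17,4 \right)} - 52948\right)} = \frac{1}{-348629 + \left(2 \cdot 4 - 52948\right)} = \frac{1}{-348629 + \left(8 - 52948\right)} = \frac{1}{-348629 - 52940} = \frac{1}{-401569} = - \frac{1}{401569}$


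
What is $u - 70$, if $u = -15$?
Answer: $-85$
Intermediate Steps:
$u - 70 = -15 - 70 = -85$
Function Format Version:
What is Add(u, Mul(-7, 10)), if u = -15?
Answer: -85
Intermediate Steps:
Add(u, Mul(-7, 10)) = Add(-15, Mul(-7, 10)) = Add(-15, -70) = -85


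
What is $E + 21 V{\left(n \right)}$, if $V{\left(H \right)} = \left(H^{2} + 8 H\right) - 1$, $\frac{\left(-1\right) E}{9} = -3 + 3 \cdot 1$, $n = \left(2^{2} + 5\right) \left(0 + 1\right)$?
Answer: $3192$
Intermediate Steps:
$n = 9$ ($n = \left(4 + 5\right) 1 = 9 \cdot 1 = 9$)
$E = 0$ ($E = - 9 \left(-3 + 3 \cdot 1\right) = - 9 \left(-3 + 3\right) = \left(-9\right) 0 = 0$)
$V{\left(H \right)} = -1 + H^{2} + 8 H$
$E + 21 V{\left(n \right)} = 0 + 21 \left(-1 + 9^{2} + 8 \cdot 9\right) = 0 + 21 \left(-1 + 81 + 72\right) = 0 + 21 \cdot 152 = 0 + 3192 = 3192$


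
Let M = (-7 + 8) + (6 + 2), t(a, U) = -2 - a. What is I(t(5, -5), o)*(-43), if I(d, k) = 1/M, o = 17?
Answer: -43/9 ≈ -4.7778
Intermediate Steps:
M = 9 (M = 1 + 8 = 9)
I(d, k) = ⅑ (I(d, k) = 1/9 = ⅑)
I(t(5, -5), o)*(-43) = (⅑)*(-43) = -43/9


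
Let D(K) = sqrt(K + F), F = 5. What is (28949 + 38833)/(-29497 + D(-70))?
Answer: -25632893/11154783 - 869*I*sqrt(65)/11154783 ≈ -2.2979 - 0.00062808*I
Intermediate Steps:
D(K) = sqrt(5 + K) (D(K) = sqrt(K + 5) = sqrt(5 + K))
(28949 + 38833)/(-29497 + D(-70)) = (28949 + 38833)/(-29497 + sqrt(5 - 70)) = 67782/(-29497 + sqrt(-65)) = 67782/(-29497 + I*sqrt(65))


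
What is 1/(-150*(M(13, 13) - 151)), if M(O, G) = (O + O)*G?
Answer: -1/28050 ≈ -3.5651e-5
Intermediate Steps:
M(O, G) = 2*G*O (M(O, G) = (2*O)*G = 2*G*O)
1/(-150*(M(13, 13) - 151)) = 1/(-150*(2*13*13 - 151)) = 1/(-150*(338 - 151)) = 1/(-150*187) = 1/(-28050) = -1/28050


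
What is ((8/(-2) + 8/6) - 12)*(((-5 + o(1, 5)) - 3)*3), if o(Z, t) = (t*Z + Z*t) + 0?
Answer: -88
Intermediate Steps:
o(Z, t) = 2*Z*t (o(Z, t) = (Z*t + Z*t) + 0 = 2*Z*t + 0 = 2*Z*t)
((8/(-2) + 8/6) - 12)*(((-5 + o(1, 5)) - 3)*3) = ((8/(-2) + 8/6) - 12)*(((-5 + 2*1*5) - 3)*3) = ((8*(-½) + 8*(⅙)) - 12)*(((-5 + 10) - 3)*3) = ((-4 + 4/3) - 12)*((5 - 3)*3) = (-8/3 - 12)*(2*3) = -44/3*6 = -88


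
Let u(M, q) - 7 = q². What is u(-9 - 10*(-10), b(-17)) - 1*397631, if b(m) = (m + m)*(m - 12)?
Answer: 574572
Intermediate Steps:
b(m) = 2*m*(-12 + m) (b(m) = (2*m)*(-12 + m) = 2*m*(-12 + m))
u(M, q) = 7 + q²
u(-9 - 10*(-10), b(-17)) - 1*397631 = (7 + (2*(-17)*(-12 - 17))²) - 1*397631 = (7 + (2*(-17)*(-29))²) - 397631 = (7 + 986²) - 397631 = (7 + 972196) - 397631 = 972203 - 397631 = 574572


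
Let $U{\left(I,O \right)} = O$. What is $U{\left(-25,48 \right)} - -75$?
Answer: $123$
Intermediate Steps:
$U{\left(-25,48 \right)} - -75 = 48 - -75 = 48 + 75 = 123$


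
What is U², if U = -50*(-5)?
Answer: 62500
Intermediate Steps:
U = 250
U² = 250² = 62500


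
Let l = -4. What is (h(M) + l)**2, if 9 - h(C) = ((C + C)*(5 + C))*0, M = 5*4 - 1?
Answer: 25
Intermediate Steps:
M = 19 (M = 20 - 1 = 19)
h(C) = 9 (h(C) = 9 - (C + C)*(5 + C)*0 = 9 - (2*C)*(5 + C)*0 = 9 - 2*C*(5 + C)*0 = 9 - 1*0 = 9 + 0 = 9)
(h(M) + l)**2 = (9 - 4)**2 = 5**2 = 25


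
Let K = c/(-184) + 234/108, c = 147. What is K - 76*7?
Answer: -292909/552 ≈ -530.63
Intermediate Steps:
K = 755/552 (K = 147/(-184) + 234/108 = 147*(-1/184) + 234*(1/108) = -147/184 + 13/6 = 755/552 ≈ 1.3678)
K - 76*7 = 755/552 - 76*7 = 755/552 - 532 = -292909/552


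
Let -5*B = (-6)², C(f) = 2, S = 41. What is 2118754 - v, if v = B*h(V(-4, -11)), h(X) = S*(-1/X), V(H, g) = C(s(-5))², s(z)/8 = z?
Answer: 10593401/5 ≈ 2.1187e+6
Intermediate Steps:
s(z) = 8*z
V(H, g) = 4 (V(H, g) = 2² = 4)
B = -36/5 (B = -⅕*(-6)² = -⅕*36 = -36/5 ≈ -7.2000)
h(X) = -41/X (h(X) = 41*(-1/X) = -41/X)
v = 369/5 (v = -(-1476)/(5*4) = -36/5*(-41/4) = 369/5 ≈ 73.800)
2118754 - v = 2118754 - 1*369/5 = 2118754 - 369/5 = 10593401/5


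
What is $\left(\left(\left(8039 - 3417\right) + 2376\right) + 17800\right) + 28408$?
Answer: $53206$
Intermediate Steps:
$\left(\left(\left(8039 - 3417\right) + 2376\right) + 17800\right) + 28408 = \left(\left(4622 + 2376\right) + 17800\right) + 28408 = \left(6998 + 17800\right) + 28408 = 24798 + 28408 = 53206$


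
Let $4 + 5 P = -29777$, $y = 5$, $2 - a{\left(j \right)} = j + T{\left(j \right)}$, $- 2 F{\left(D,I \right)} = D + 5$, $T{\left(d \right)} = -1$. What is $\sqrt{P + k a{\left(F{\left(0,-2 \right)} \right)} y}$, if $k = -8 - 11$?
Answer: $\frac{i \sqrt{647870}}{10} \approx 80.49 i$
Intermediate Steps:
$F{\left(D,I \right)} = - \frac{5}{2} - \frac{D}{2}$ ($F{\left(D,I \right)} = - \frac{D + 5}{2} = - \frac{5 + D}{2} = - \frac{5}{2} - \frac{D}{2}$)
$a{\left(j \right)} = 3 - j$ ($a{\left(j \right)} = 2 - \left(j - 1\right) = 2 - \left(-1 + j\right) = 3 - j$)
$k = -19$ ($k = -8 - 11 = -19$)
$P = - \frac{29781}{5}$ ($P = - \frac{4}{5} + \frac{1}{5} \left(-29777\right) = - \frac{4}{5} - \frac{29777}{5} = - \frac{29781}{5} \approx -5956.2$)
$\sqrt{P + k a{\left(F{\left(0,-2 \right)} \right)} y} = \sqrt{- \frac{29781}{5} + - 19 \left(3 - \left(- \frac{5}{2} - 0\right)\right) 5} = \sqrt{- \frac{29781}{5} + - 19 \left(3 - \left(- \frac{5}{2} + 0\right)\right) 5} = \sqrt{- \frac{29781}{5} + - 19 \left(3 - - \frac{5}{2}\right) 5} = \sqrt{- \frac{29781}{5} + - 19 \left(3 + \frac{5}{2}\right) 5} = \sqrt{- \frac{29781}{5} + \left(-19\right) \frac{11}{2} \cdot 5} = \sqrt{- \frac{29781}{5} - \frac{1045}{2}} = \sqrt{- \frac{64787}{10}} = \frac{i \sqrt{647870}}{10}$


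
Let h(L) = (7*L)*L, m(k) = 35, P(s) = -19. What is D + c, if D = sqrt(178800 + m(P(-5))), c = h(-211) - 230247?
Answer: 81400 + sqrt(178835) ≈ 81823.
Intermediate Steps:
h(L) = 7*L**2
c = 81400 (c = 7*(-211)**2 - 230247 = 7*44521 - 230247 = 311647 - 230247 = 81400)
D = sqrt(178835) (D = sqrt(178800 + 35) = sqrt(178835) ≈ 422.89)
D + c = sqrt(178835) + 81400 = 81400 + sqrt(178835)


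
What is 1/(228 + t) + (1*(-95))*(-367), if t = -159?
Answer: 2405686/69 ≈ 34865.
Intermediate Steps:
1/(228 + t) + (1*(-95))*(-367) = 1/(228 - 159) + (1*(-95))*(-367) = 1/69 - 95*(-367) = 1/69 + 34865 = 2405686/69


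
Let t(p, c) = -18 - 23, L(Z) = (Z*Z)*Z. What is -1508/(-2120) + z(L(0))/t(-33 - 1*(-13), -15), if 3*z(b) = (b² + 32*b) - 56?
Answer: 76051/65190 ≈ 1.1666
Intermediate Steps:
L(Z) = Z³ (L(Z) = Z²*Z = Z³)
t(p, c) = -41
z(b) = -56/3 + b²/3 + 32*b/3 (z(b) = ((b² + 32*b) - 56)/3 = (-56 + b² + 32*b)/3 = -56/3 + b²/3 + 32*b/3)
-1508/(-2120) + z(L(0))/t(-33 - 1*(-13), -15) = -1508/(-2120) + (-56/3 + (0³)²/3 + (32/3)*0³)/(-41) = -1508*(-1/2120) + (-56/3 + (⅓)*0² + (32/3)*0)*(-1/41) = 377/530 + (-56/3 + (⅓)*0 + 0)*(-1/41) = 377/530 + (-56/3 + 0 + 0)*(-1/41) = 377/530 - 56/3*(-1/41) = 377/530 + 56/123 = 76051/65190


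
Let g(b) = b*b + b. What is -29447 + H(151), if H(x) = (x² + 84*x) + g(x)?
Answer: 28990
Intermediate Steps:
g(b) = b + b² (g(b) = b² + b = b + b²)
H(x) = x² + 84*x + x*(1 + x) (H(x) = (x² + 84*x) + x*(1 + x) = x² + 84*x + x*(1 + x))
-29447 + H(151) = -29447 + 151*(85 + 2*151) = -29447 + 151*(85 + 302) = -29447 + 151*387 = -29447 + 58437 = 28990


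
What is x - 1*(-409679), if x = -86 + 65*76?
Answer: 414533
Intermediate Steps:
x = 4854 (x = -86 + 4940 = 4854)
x - 1*(-409679) = 4854 - 1*(-409679) = 4854 + 409679 = 414533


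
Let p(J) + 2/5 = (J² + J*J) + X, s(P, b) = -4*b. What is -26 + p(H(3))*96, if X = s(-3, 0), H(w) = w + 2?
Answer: 23678/5 ≈ 4735.6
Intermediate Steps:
H(w) = 2 + w
X = 0 (X = -4*0 = 0)
p(J) = -⅖ + 2*J² (p(J) = -⅖ + ((J² + J*J) + 0) = -⅖ + ((J² + J²) + 0) = -⅖ + (2*J² + 0) = -⅖ + 2*J²)
-26 + p(H(3))*96 = -26 + (-⅖ + 2*(2 + 3)²)*96 = -26 + (-⅖ + 2*5²)*96 = -26 + (-⅖ + 2*25)*96 = -26 + (-⅖ + 50)*96 = -26 + (248/5)*96 = -26 + 23808/5 = 23678/5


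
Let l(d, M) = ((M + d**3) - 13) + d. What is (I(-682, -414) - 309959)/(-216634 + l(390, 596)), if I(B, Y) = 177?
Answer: -309782/59103339 ≈ -0.0052414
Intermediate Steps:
l(d, M) = -13 + M + d + d**3 (l(d, M) = (-13 + M + d**3) + d = -13 + M + d + d**3)
(I(-682, -414) - 309959)/(-216634 + l(390, 596)) = (177 - 309959)/(-216634 + (-13 + 596 + 390 + 390**3)) = -309782/(-216634 + (-13 + 596 + 390 + 59319000)) = -309782/(-216634 + 59319973) = -309782/59103339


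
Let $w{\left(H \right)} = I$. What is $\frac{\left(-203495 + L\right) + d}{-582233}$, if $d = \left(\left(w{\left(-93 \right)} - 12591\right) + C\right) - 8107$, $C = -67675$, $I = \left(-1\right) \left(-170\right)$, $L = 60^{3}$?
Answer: $\frac{75698}{582233} \approx 0.13001$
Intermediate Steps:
$L = 216000$
$I = 170$
$w{\left(H \right)} = 170$
$d = -88203$ ($d = \left(\left(170 - 12591\right) - 67675\right) - 8107 = \left(-12421 - 67675\right) - 8107 = -80096 - 8107 = -88203$)
$\frac{\left(-203495 + L\right) + d}{-582233} = \frac{\left(-203495 + 216000\right) - 88203}{-582233} = \left(12505 - 88203\right) \left(- \frac{1}{582233}\right) = \left(-75698\right) \left(- \frac{1}{582233}\right) = \frac{75698}{582233}$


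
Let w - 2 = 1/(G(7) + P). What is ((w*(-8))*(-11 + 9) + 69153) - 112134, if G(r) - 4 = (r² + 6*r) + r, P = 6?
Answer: -1159619/27 ≈ -42949.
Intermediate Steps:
G(r) = 4 + r² + 7*r (G(r) = 4 + ((r² + 6*r) + r) = 4 + (r² + 7*r) = 4 + r² + 7*r)
w = 217/108 (w = 2 + 1/((4 + 7² + 7*7) + 6) = 2 + 1/((4 + 49 + 49) + 6) = 2 + 1/(102 + 6) = 2 + 1/108 = 217/108 ≈ 2.0093)
((w*(-8))*(-11 + 9) + 69153) - 112134 = (((217/108)*(-8))*(-11 + 9) + 69153) - 112134 = (-434/27*(-2) + 69153) - 112134 = (868/27 + 69153) - 112134 = 1867999/27 - 112134 = -1159619/27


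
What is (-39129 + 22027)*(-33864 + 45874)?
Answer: -205395020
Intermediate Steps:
(-39129 + 22027)*(-33864 + 45874) = -17102*12010 = -205395020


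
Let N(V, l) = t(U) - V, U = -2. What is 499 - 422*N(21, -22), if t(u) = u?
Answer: 10205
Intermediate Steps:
N(V, l) = -2 - V
499 - 422*N(21, -22) = 499 - 422*(-2 - 1*21) = 499 - 422*(-2 - 21) = 499 - 422*(-23) = 499 + 9706 = 10205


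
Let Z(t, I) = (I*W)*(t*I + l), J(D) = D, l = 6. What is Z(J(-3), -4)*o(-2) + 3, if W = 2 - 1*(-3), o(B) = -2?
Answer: 723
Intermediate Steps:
W = 5 (W = 2 + 3 = 5)
Z(t, I) = 5*I*(6 + I*t) (Z(t, I) = (I*5)*(t*I + 6) = (5*I)*(I*t + 6) = (5*I)*(6 + I*t) = 5*I*(6 + I*t))
Z(J(-3), -4)*o(-2) + 3 = (5*(-4)*(6 - 4*(-3)))*(-2) + 3 = (5*(-4)*(6 + 12))*(-2) + 3 = (5*(-4)*18)*(-2) + 3 = -360*(-2) + 3 = 720 + 3 = 723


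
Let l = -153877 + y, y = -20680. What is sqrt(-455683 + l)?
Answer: 4*I*sqrt(39390) ≈ 793.88*I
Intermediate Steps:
l = -174557 (l = -153877 - 20680 = -174557)
sqrt(-455683 + l) = sqrt(-455683 - 174557) = sqrt(-630240) = 4*I*sqrt(39390)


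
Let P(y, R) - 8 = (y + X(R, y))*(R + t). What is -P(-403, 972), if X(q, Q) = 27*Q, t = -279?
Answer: 7819804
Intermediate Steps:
P(y, R) = 8 + 28*y*(-279 + R) (P(y, R) = 8 + (y + 27*y)*(R - 279) = 8 + (28*y)*(-279 + R) = 8 + 28*y*(-279 + R))
-P(-403, 972) = -(8 - 7812*(-403) + 28*972*(-403)) = -(8 + 3148236 - 10968048) = -1*(-7819804) = 7819804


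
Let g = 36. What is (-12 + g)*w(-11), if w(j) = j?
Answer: -264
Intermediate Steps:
(-12 + g)*w(-11) = (-12 + 36)*(-11) = 24*(-11) = -264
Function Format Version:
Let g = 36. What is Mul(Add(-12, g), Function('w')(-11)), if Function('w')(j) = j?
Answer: -264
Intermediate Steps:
Mul(Add(-12, g), Function('w')(-11)) = Mul(Add(-12, 36), -11) = Mul(24, -11) = -264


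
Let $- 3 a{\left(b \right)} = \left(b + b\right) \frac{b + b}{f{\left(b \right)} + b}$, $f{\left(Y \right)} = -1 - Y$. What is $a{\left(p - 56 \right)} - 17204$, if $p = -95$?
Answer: $\frac{39592}{3} \approx 13197.0$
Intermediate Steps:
$a{\left(b \right)} = \frac{4 b^{2}}{3}$ ($a{\left(b \right)} = - \frac{\left(b + b\right) \frac{b + b}{\left(-1 - b\right) + b}}{3} = - \frac{2 b \frac{2 b}{-1}}{3} = - \frac{2 b 2 b \left(-1\right)}{3} = - \frac{2 b \left(- 2 b\right)}{3} = - \frac{\left(-4\right) b^{2}}{3} = \frac{4 b^{2}}{3}$)
$a{\left(p - 56 \right)} - 17204 = \frac{4 \left(-95 - 56\right)^{2}}{3} - 17204 = \frac{4 \left(-151\right)^{2}}{3} - 17204 = \frac{4}{3} \cdot 22801 - 17204 = \frac{91204}{3} - 17204 = \frac{39592}{3}$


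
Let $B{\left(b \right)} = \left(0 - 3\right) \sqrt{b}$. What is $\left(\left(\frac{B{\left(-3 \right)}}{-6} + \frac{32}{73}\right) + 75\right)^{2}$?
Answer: $\frac{121292209}{21316} + \frac{5507 i \sqrt{3}}{73} \approx 5690.2 + 130.66 i$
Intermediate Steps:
$B{\left(b \right)} = - 3 \sqrt{b}$
$\left(\left(\frac{B{\left(-3 \right)}}{-6} + \frac{32}{73}\right) + 75\right)^{2} = \left(\left(\frac{\left(-3\right) \sqrt{-3}}{-6} + \frac{32}{73}\right) + 75\right)^{2} = \left(\left(- 3 i \sqrt{3} \left(- \frac{1}{6}\right) + 32 \cdot \frac{1}{73}\right) + 75\right)^{2} = \left(\left(- 3 i \sqrt{3} \left(- \frac{1}{6}\right) + \frac{32}{73}\right) + 75\right)^{2} = \left(\left(\frac{i \sqrt{3}}{2} + \frac{32}{73}\right) + 75\right)^{2} = \left(\left(\frac{32}{73} + \frac{i \sqrt{3}}{2}\right) + 75\right)^{2} = \left(\frac{5507}{73} + \frac{i \sqrt{3}}{2}\right)^{2}$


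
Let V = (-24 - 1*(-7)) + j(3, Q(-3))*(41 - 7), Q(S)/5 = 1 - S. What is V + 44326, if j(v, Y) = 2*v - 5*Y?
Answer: 41113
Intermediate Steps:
Q(S) = 5 - 5*S (Q(S) = 5*(1 - S) = 5 - 5*S)
j(v, Y) = -5*Y + 2*v
V = -3213 (V = (-24 - 1*(-7)) + (-5*(5 - 5*(-3)) + 2*3)*(41 - 7) = (-24 + 7) + (-5*(5 + 15) + 6)*34 = -17 + (-5*20 + 6)*34 = -17 + (-100 + 6)*34 = -17 - 94*34 = -17 - 3196 = -3213)
V + 44326 = -3213 + 44326 = 41113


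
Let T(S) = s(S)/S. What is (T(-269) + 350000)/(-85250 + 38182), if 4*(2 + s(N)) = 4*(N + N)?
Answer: -23537635/3165323 ≈ -7.4361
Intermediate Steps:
s(N) = -2 + 2*N (s(N) = -2 + (4*(N + N))/4 = -2 + (4*(2*N))/4 = -2 + (8*N)/4 = -2 + 2*N)
T(S) = (-2 + 2*S)/S
(T(-269) + 350000)/(-85250 + 38182) = ((2 - 2/(-269)) + 350000)/(-85250 + 38182) = ((2 - 2*(-1/269)) + 350000)/(-47068) = ((2 + 2/269) + 350000)*(-1/47068) = (540/269 + 350000)*(-1/47068) = (94150540/269)*(-1/47068) = -23537635/3165323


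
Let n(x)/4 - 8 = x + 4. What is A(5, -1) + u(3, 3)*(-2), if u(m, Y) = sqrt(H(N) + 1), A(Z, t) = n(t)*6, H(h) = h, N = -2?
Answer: 264 - 2*I ≈ 264.0 - 2.0*I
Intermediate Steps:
n(x) = 48 + 4*x (n(x) = 32 + 4*(x + 4) = 32 + 4*(4 + x) = 32 + (16 + 4*x) = 48 + 4*x)
A(Z, t) = 288 + 24*t (A(Z, t) = (48 + 4*t)*6 = 288 + 24*t)
u(m, Y) = I (u(m, Y) = sqrt(-2 + 1) = sqrt(-1) = I)
A(5, -1) + u(3, 3)*(-2) = (288 + 24*(-1)) + I*(-2) = (288 - 24) - 2*I = 264 - 2*I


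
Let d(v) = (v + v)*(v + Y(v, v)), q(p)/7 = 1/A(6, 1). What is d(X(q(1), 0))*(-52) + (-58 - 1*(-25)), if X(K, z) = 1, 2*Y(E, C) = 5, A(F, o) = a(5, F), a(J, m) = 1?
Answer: -397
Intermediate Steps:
A(F, o) = 1
Y(E, C) = 5/2 (Y(E, C) = (1/2)*5 = 5/2)
q(p) = 7 (q(p) = 7/1 = 7*1 = 7)
d(v) = 2*v*(5/2 + v) (d(v) = (v + v)*(v + 5/2) = (2*v)*(5/2 + v) = 2*v*(5/2 + v))
d(X(q(1), 0))*(-52) + (-58 - 1*(-25)) = (1*(5 + 2*1))*(-52) + (-58 - 1*(-25)) = (1*(5 + 2))*(-52) + (-58 + 25) = (1*7)*(-52) - 33 = 7*(-52) - 33 = -364 - 33 = -397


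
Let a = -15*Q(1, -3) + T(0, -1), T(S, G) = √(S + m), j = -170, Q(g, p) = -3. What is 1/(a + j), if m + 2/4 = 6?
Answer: -250/31239 - √22/31239 ≈ -0.0081530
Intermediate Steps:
m = 11/2 (m = -½ + 6 = 11/2 ≈ 5.5000)
T(S, G) = √(11/2 + S) (T(S, G) = √(S + 11/2) = √(11/2 + S))
a = 45 + √22/2 (a = -15*(-3) + √(22 + 4*0)/2 = 45 + √(22 + 0)/2 = 45 + √22/2 ≈ 47.345)
1/(a + j) = 1/((45 + √22/2) - 170) = 1/(-125 + √22/2)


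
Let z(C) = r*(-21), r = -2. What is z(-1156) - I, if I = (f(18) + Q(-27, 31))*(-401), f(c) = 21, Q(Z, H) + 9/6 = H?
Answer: 40585/2 ≈ 20293.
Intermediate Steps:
Q(Z, H) = -3/2 + H
z(C) = 42 (z(C) = -2*(-21) = 42)
I = -40501/2 (I = (21 + (-3/2 + 31))*(-401) = (21 + 59/2)*(-401) = (101/2)*(-401) = -40501/2 ≈ -20251.)
z(-1156) - I = 42 - 1*(-40501/2) = 42 + 40501/2 = 40585/2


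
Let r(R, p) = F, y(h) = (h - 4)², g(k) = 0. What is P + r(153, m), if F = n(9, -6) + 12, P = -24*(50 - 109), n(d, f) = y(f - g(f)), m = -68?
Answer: 1528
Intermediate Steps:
y(h) = (-4 + h)²
n(d, f) = (-4 + f)² (n(d, f) = (-4 + (f - 1*0))² = (-4 + (f + 0))² = (-4 + f)²)
P = 1416 (P = -24*(-59) = 1416)
F = 112 (F = (-4 - 6)² + 12 = (-10)² + 12 = 100 + 12 = 112)
r(R, p) = 112
P + r(153, m) = 1416 + 112 = 1528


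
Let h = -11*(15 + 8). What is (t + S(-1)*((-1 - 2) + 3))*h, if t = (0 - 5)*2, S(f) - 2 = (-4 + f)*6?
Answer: 2530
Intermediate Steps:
S(f) = -22 + 6*f (S(f) = 2 + (-4 + f)*6 = 2 + (-24 + 6*f) = -22 + 6*f)
t = -10 (t = -5*2 = -10)
h = -253 (h = -11*23 = -253)
(t + S(-1)*((-1 - 2) + 3))*h = (-10 + (-22 + 6*(-1))*((-1 - 2) + 3))*(-253) = (-10 + (-22 - 6)*(-3 + 3))*(-253) = (-10 - 28*0)*(-253) = (-10 + 0)*(-253) = -10*(-253) = 2530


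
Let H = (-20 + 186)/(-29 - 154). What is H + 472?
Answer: 86210/183 ≈ 471.09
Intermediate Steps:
H = -166/183 (H = 166/(-183) = 166*(-1/183) = -166/183 ≈ -0.90710)
H + 472 = -166/183 + 472 = 86210/183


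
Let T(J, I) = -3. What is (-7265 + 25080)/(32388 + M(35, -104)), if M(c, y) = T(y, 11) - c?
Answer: 3563/6470 ≈ 0.55070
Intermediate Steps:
M(c, y) = -3 - c
(-7265 + 25080)/(32388 + M(35, -104)) = (-7265 + 25080)/(32388 + (-3 - 1*35)) = 17815/(32388 + (-3 - 35)) = 17815/(32388 - 38) = 17815/32350 = 17815*(1/32350) = 3563/6470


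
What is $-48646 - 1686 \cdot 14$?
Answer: $-72250$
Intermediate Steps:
$-48646 - 1686 \cdot 14 = -48646 - 23604 = -72250$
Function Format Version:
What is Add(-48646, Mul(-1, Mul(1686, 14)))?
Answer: -72250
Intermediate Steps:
Add(-48646, Mul(-1, Mul(1686, 14))) = Add(-48646, Mul(-1, 23604)) = Add(-48646, -23604) = -72250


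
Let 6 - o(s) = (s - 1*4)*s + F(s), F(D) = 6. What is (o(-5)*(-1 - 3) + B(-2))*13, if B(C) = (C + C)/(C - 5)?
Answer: 16432/7 ≈ 2347.4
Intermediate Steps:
B(C) = 2*C/(-5 + C) (B(C) = (2*C)/(-5 + C) = 2*C/(-5 + C))
o(s) = -s*(-4 + s) (o(s) = 6 - ((s - 1*4)*s + 6) = 6 - ((s - 4)*s + 6) = 6 - ((-4 + s)*s + 6) = 6 - (s*(-4 + s) + 6) = 6 - (6 + s*(-4 + s)) = 6 + (-6 - s*(-4 + s)) = -s*(-4 + s))
(o(-5)*(-1 - 3) + B(-2))*13 = ((-5*(4 - 1*(-5)))*(-1 - 3) + 2*(-2)/(-5 - 2))*13 = (-5*(4 + 5)*(-4) + 2*(-2)/(-7))*13 = (-5*9*(-4) + 2*(-2)*(-⅐))*13 = (-45*(-4) + 4/7)*13 = (180 + 4/7)*13 = (1264/7)*13 = 16432/7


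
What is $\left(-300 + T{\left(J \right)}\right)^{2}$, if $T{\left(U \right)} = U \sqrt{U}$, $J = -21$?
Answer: $80739 + 12600 i \sqrt{21} \approx 80739.0 + 57740.0 i$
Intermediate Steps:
$T{\left(U \right)} = U^{\frac{3}{2}}$
$\left(-300 + T{\left(J \right)}\right)^{2} = \left(-300 + \left(-21\right)^{\frac{3}{2}}\right)^{2} = \left(-300 - 21 i \sqrt{21}\right)^{2}$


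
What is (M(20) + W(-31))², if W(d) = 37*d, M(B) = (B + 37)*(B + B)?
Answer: 1283689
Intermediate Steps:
M(B) = 2*B*(37 + B) (M(B) = (37 + B)*(2*B) = 2*B*(37 + B))
(M(20) + W(-31))² = (2*20*(37 + 20) + 37*(-31))² = (2*20*57 - 1147)² = (2280 - 1147)² = 1133² = 1283689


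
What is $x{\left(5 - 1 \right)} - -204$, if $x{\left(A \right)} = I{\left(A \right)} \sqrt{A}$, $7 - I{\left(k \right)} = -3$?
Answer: $224$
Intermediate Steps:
$I{\left(k \right)} = 10$ ($I{\left(k \right)} = 7 - -3 = 7 + 3 = 10$)
$x{\left(A \right)} = 10 \sqrt{A}$
$x{\left(5 - 1 \right)} - -204 = 10 \sqrt{5 - 1} - -204 = 10 \sqrt{5 - 1} + 204 = 10 \sqrt{4} + 204 = 10 \cdot 2 + 204 = 20 + 204 = 224$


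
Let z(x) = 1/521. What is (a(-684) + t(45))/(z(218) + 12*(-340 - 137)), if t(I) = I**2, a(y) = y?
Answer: -698661/2982203 ≈ -0.23428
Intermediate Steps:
z(x) = 1/521
(a(-684) + t(45))/(z(218) + 12*(-340 - 137)) = (-684 + 45**2)/(1/521 + 12*(-340 - 137)) = (-684 + 2025)/(1/521 + 12*(-477)) = 1341/(1/521 - 5724) = 1341/(-2982203/521) = 1341*(-521/2982203) = -698661/2982203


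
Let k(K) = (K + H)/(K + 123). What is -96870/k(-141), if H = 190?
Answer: 1743660/49 ≈ 35585.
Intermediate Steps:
k(K) = (190 + K)/(123 + K) (k(K) = (K + 190)/(K + 123) = (190 + K)/(123 + K))
-96870/k(-141) = -96870*(123 - 141)/(190 - 141) = -96870/(49/(-18)) = -96870/((-1/18*49)) = -96870/(-49/18) = -96870*(-18/49) = 1743660/49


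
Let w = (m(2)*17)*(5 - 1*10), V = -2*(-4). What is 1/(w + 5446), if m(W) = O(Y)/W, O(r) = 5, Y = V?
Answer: 2/10467 ≈ 0.00019108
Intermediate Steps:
V = 8
Y = 8
m(W) = 5/W
w = -425/2 (w = ((5/2)*17)*(5 - 1*10) = ((5*(1/2))*17)*(5 - 10) = ((5/2)*17)*(-5) = (85/2)*(-5) = -425/2 ≈ -212.50)
1/(w + 5446) = 1/(-425/2 + 5446) = 1/(10467/2) = 2/10467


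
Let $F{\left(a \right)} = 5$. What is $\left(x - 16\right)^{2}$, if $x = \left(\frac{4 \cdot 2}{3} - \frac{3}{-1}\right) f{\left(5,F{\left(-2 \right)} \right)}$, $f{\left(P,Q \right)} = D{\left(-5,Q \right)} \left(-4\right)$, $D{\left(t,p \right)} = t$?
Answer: $\frac{85264}{9} \approx 9473.8$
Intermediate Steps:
$f{\left(P,Q \right)} = 20$ ($f{\left(P,Q \right)} = \left(-5\right) \left(-4\right) = 20$)
$x = \frac{340}{3}$ ($x = \left(\frac{4 \cdot 2}{3} - \frac{3}{-1}\right) 20 = \left(8 \cdot \frac{1}{3} - -3\right) 20 = \left(\frac{8}{3} + 3\right) 20 = \frac{17}{3} \cdot 20 = \frac{340}{3} \approx 113.33$)
$\left(x - 16\right)^{2} = \left(\frac{340}{3} - 16\right)^{2} = \left(\frac{292}{3}\right)^{2} = \frac{85264}{9}$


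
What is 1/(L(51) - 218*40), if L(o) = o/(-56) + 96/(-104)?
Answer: -728/6349495 ≈ -0.00011465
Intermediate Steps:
L(o) = -12/13 - o/56 (L(o) = o*(-1/56) + 96*(-1/104) = -o/56 - 12/13 = -12/13 - o/56)
1/(L(51) - 218*40) = 1/((-12/13 - 1/56*51) - 218*40) = 1/((-12/13 - 51/56) - 8720) = 1/(-1335/728 - 8720) = 1/(-6349495/728) = -728/6349495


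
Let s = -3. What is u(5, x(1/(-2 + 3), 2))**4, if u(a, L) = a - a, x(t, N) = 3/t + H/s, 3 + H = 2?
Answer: 0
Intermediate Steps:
H = -1 (H = -3 + 2 = -1)
x(t, N) = 1/3 + 3/t (x(t, N) = 3/t - 1/(-3) = 3/t - 1*(-1/3) = 3/t + 1/3 = 1/3 + 3/t)
u(a, L) = 0
u(5, x(1/(-2 + 3), 2))**4 = 0**4 = 0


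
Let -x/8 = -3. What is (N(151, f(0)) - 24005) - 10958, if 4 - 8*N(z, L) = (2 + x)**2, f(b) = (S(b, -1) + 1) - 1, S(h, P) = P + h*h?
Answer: -35047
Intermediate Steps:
x = 24 (x = -8*(-3) = 24)
S(h, P) = P + h**2
f(b) = -1 + b**2 (f(b) = ((-1 + b**2) + 1) - 1 = b**2 - 1 = -1 + b**2)
N(z, L) = -84 (N(z, L) = 1/2 - (2 + 24)**2/8 = 1/2 - 1/8*26**2 = 1/2 - 1/8*676 = 1/2 - 169/2 = -84)
(N(151, f(0)) - 24005) - 10958 = (-84 - 24005) - 10958 = -24089 - 10958 = -35047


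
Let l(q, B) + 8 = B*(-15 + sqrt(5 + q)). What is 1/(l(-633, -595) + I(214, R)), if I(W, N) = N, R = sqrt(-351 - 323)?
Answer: I/(-sqrt(674) + 1190*sqrt(157) + 8917*I) ≈ 2.9618e-5 + 4.944e-5*I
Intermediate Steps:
R = I*sqrt(674) (R = sqrt(-674) = I*sqrt(674) ≈ 25.962*I)
l(q, B) = -8 + B*(-15 + sqrt(5 + q))
1/(l(-633, -595) + I(214, R)) = 1/((-8 - 15*(-595) - 595*sqrt(5 - 633)) + I*sqrt(674)) = 1/((-8 + 8925 - 1190*I*sqrt(157)) + I*sqrt(674)) = 1/((8917 - 1190*I*sqrt(157)) + I*sqrt(674)) = 1/(8917 + I*sqrt(674) - 1190*I*sqrt(157))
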